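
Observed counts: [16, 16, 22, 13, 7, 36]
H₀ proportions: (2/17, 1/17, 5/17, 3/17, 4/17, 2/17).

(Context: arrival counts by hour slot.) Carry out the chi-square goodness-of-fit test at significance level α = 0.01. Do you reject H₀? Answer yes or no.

reject H₀: yes

n = 110; E_i = n·p_i = [12.94, 6.47, 32.35, 19.41, 25.88, 12.94]
χ² = (16−12.94)²/12.94 + (16−6.47)²/6.47 + (22−32.35)²/32.35 + (13−19.41)²/19.41 + (7−25.88)²/25.88 + (36−12.94)²/12.94 = 75.0502
df = 5
p-value (upper-tail) = 0.00000
At α=0.01: p < α → reject H₀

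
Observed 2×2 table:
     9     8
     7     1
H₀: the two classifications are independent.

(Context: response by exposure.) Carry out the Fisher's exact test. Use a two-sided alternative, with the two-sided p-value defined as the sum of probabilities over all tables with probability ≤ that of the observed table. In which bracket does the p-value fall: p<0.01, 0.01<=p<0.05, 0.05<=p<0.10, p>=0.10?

Margins: r₁=17, r₂=8, c₁=16, c₂=9, n=25
p_obs = C(17,9)·C(8,7)/C(25,16); sum pmf over tables with pmf ≤ p_obs
p-value (two-sided) = 0.18219
→ bracket: p>=0.10

p-value bracket: p>=0.10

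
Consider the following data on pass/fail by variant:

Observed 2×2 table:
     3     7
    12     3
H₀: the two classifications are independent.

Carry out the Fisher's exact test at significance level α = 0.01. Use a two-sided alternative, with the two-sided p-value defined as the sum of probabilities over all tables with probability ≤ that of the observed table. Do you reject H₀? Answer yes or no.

reject H₀: no

Margins: r₁=10, r₂=15, c₁=15, c₂=10, n=25
p_obs = C(10,3)·C(15,12)/C(25,15); sum pmf over tables with pmf ≤ p_obs
p-value (two-sided) = 0.03443
At α=0.01: p ≥ α → fail to reject H₀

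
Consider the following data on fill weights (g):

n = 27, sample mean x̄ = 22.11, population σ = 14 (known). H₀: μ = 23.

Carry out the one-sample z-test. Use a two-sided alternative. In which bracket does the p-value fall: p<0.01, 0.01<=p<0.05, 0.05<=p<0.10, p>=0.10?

SE = σ/√n = 14/√27 = 2.6943
z = (x̄−μ₀)/SE = (22.11−23)/2.6943 = -0.3303
p-value (two-sided) = 0.74115
→ bracket: p>=0.10

p-value bracket: p>=0.10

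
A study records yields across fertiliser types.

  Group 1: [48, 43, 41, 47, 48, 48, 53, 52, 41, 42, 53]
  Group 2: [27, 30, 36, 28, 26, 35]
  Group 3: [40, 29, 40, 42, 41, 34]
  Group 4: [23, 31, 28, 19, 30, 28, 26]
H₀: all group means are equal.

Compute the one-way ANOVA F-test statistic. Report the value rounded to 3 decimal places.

Group means [46.91, 30.33, 37.67, 26.43], grand mean 36.967
SSB = Σnᵢ(x̄ᵢ−x̄)² = 2131.677; SSW = ΣΣ(x−x̄ᵢ)² = 537.290
MSB = 2131.677/3 = 710.5589; MSW = 537.290/26 = 20.6650
F = MSB/MSW = 34.3847
df = (3, 26)

test statistic = 34.385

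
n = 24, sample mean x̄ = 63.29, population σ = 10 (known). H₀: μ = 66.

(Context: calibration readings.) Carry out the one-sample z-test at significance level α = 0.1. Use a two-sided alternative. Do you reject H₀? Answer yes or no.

SE = σ/√n = 10/√24 = 2.0412
z = (x̄−μ₀)/SE = (63.29−66)/2.0412 = -1.3276
p-value (two-sided) = 0.18430
At α=0.1: p ≥ α → fail to reject H₀

reject H₀: no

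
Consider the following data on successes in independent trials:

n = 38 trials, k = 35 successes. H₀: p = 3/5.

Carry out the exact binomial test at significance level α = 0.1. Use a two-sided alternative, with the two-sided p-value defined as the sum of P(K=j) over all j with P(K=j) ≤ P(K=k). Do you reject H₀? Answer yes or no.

Exact binomial: n=38, k=35, p₀=3/5=0.6000
P(X=j) = C(n,j)·p₀^j·(1−p₀)^(n−j); p = Σ P(X=j) over j with P(X=j) ≤ P(X=35)
p-value (two-sided) = 0.00002
At α=0.1: p < α → reject H₀

reject H₀: yes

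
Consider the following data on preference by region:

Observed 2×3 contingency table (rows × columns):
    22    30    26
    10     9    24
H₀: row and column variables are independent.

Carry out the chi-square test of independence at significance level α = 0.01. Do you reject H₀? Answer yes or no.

Row totals [78, 43], col totals [32, 39, 50], n=121
χ² = (22−20.63)²/20.63 + (30−25.14)²/25.14 + (26−32.23)²/32.23 + (10−11.37)²/11.37 + (9−13.86)²/13.86 + (24−17.77)²/17.77 = 6.2900
df = 2
p-value (upper-tail) = 0.04307
At α=0.01: p ≥ α → fail to reject H₀

reject H₀: no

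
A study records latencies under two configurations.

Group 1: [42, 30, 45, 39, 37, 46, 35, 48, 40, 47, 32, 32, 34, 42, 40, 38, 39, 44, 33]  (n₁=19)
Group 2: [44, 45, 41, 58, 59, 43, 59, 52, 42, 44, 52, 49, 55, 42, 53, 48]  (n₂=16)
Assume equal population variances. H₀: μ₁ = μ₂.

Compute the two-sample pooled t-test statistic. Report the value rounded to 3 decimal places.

x̄₁=39.105, s₁=5.456, n₁=19
x̄₂=49.125, s₂=6.407, n₂=16
s_p² = [18·5.456² + 15·6.407²]/33 = 34.8951
SE = √(s_p²·(1/19+1/16)) = 2.0044
t = (39.105−49.125)/2.0044 = -4.9989
df = 33

test statistic = -4.999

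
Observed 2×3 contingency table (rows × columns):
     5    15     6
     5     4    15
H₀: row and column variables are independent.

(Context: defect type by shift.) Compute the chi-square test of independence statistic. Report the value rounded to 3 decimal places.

test statistic = 10.162

Row totals [26, 24], col totals [10, 19, 21], n=50
χ² = (5−5.20)²/5.20 + (15−9.88)²/9.88 + (6−10.92)²/10.92 + (5−4.80)²/4.80 + (4−9.12)²/9.12 + (15−10.08)²/10.08 = 10.1618
df = 2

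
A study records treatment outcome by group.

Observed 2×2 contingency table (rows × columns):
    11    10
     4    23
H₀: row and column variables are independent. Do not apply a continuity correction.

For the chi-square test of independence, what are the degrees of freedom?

df = (r−1)(c−1) = (2−1)·(2−1) = 1

degrees of freedom = 1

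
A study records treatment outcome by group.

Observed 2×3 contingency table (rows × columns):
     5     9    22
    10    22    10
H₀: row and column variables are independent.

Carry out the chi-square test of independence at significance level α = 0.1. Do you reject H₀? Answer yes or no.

Row totals [36, 42], col totals [15, 31, 32], n=78
χ² = (5−6.92)²/6.92 + (9−14.31)²/14.31 + (22−14.77)²/14.77 + (10−8.08)²/8.08 + (22−16.69)²/16.69 + (10−17.23)²/17.23 = 11.2232
df = 2
p-value (upper-tail) = 0.00366
At α=0.1: p < α → reject H₀

reject H₀: yes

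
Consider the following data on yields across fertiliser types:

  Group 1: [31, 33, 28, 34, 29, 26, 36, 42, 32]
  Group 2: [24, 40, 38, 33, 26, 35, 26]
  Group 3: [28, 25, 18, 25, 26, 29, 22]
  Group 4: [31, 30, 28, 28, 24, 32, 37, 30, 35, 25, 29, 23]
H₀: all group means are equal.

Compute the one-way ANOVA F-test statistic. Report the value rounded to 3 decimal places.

Group means [32.33, 31.71, 24.71, 29.33], grand mean 29.657
SSB = Σnᵢ(x̄ᵢ−x̄)² = 266.362; SSW = ΣΣ(x−x̄ᵢ)² = 703.524
MSB = 266.362/3 = 88.7873; MSW = 703.524/31 = 22.6943
F = MSB/MSW = 3.9123
df = (3, 31)

test statistic = 3.912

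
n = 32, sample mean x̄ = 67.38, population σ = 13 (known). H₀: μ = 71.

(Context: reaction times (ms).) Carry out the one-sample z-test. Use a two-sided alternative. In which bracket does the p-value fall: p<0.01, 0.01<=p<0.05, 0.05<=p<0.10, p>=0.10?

SE = σ/√n = 13/√32 = 2.2981
z = (x̄−μ₀)/SE = (67.38−71)/2.2981 = -1.5752
p-value (two-sided) = 0.11521
→ bracket: p>=0.10

p-value bracket: p>=0.10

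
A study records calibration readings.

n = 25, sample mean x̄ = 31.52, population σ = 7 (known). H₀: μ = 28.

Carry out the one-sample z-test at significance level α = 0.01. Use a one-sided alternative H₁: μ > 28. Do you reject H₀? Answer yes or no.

reject H₀: yes

SE = σ/√n = 7/√25 = 1.4000
z = (x̄−μ₀)/SE = (31.52−28)/1.4000 = 2.5143
p-value (one-sided, H₁ greater) = 0.00596
At α=0.01: p < α → reject H₀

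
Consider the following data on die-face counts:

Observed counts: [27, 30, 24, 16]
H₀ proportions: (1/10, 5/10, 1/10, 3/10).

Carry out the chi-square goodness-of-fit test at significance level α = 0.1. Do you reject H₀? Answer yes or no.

reject H₀: yes

n = 97; E_i = n·p_i = [9.70, 48.50, 9.70, 29.10]
χ² = (27−9.70)²/9.70 + (30−48.50)²/48.50 + (24−9.70)²/9.70 + (16−29.10)²/29.10 = 64.8900
df = 3
p-value (upper-tail) = 0.00000
At α=0.1: p < α → reject H₀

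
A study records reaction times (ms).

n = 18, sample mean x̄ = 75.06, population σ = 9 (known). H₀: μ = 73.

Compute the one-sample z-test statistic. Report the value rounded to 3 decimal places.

SE = σ/√n = 9/√18 = 2.1213
z = (x̄−μ₀)/SE = (75.06−73)/2.1213 = 0.9711

test statistic = 0.971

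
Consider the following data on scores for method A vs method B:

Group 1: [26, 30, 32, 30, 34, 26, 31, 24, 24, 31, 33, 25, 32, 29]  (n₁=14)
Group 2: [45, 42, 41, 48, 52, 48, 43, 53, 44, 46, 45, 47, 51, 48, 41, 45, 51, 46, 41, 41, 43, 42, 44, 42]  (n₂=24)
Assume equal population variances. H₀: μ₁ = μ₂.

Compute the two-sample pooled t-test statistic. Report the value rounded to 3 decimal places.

x̄₁=29.071, s₁=3.430, n₁=14
x̄₂=45.375, s₂=3.704, n₂=24
s_p² = [13·3.430² + 23·3.704²]/36 = 13.0154
SE = √(s_p²·(1/14+1/24)) = 1.2133
t = (29.071−45.375)/1.2133 = -13.4379
df = 36

test statistic = -13.438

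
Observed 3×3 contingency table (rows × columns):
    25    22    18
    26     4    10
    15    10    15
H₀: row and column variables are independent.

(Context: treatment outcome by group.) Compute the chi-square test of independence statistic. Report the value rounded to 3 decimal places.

Row totals [65, 40, 40], col totals [66, 36, 43], n=145
χ² = (25−29.59)²/29.59 + (22−16.14)²/16.14 + (18−19.28)²/19.28 + (26−18.21)²/18.21 + (4−9.93)²/9.93 + (10−11.86)²/11.86 + (15−18.21)²/18.21 + (10−9.93)²/9.93 + (15−11.86)²/11.86 = 11.4903
df = 4

test statistic = 11.490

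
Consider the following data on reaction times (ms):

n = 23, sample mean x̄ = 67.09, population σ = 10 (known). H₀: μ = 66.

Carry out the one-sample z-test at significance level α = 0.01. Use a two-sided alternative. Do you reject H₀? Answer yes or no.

reject H₀: no

SE = σ/√n = 10/√23 = 2.0851
z = (x̄−μ₀)/SE = (67.09−66)/2.0851 = 0.5227
p-value (two-sided) = 0.60115
At α=0.01: p ≥ α → fail to reject H₀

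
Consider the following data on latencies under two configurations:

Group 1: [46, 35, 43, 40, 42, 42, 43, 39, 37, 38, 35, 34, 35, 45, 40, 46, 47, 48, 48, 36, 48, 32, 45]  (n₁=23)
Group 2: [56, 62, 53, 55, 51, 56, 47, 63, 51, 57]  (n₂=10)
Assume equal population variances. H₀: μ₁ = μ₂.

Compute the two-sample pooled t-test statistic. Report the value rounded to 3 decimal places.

test statistic = -7.361

x̄₁=41.043, s₁=5.085, n₁=23
x̄₂=55.100, s₂=4.932, n₂=10
s_p² = [22·5.085² + 9·4.932²]/31 = 25.4147
SE = √(s_p²·(1/23+1/10)) = 1.9096
t = (41.043−55.100)/1.9096 = -7.3611
df = 31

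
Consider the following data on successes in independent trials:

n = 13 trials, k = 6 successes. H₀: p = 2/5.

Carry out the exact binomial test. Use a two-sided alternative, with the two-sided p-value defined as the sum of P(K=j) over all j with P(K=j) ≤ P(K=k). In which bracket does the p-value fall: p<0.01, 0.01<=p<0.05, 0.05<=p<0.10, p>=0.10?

Exact binomial: n=13, k=6, p₀=2/5=0.4000
P(X=j) = C(n,j)·p₀^j·(1−p₀)^(n−j); p = Σ P(X=j) over j with P(X=j) ≤ P(X=6)
p-value (two-sided) = 0.77865
→ bracket: p>=0.10

p-value bracket: p>=0.10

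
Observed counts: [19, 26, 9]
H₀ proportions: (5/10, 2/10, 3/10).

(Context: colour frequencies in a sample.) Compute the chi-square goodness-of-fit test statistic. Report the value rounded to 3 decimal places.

test statistic = 26.963

n = 54; E_i = n·p_i = [27.00, 10.80, 16.20]
χ² = (19−27.00)²/27.00 + (26−10.80)²/10.80 + (9−16.20)²/16.20 = 26.9630
df = 2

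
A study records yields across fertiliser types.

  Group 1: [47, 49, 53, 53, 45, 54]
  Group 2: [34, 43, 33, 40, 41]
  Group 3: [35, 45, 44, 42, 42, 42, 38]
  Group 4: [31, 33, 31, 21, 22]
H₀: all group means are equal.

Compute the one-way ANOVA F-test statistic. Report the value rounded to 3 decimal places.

test statistic = 25.759

Group means [50.17, 38.20, 41.14, 27.60], grand mean 39.913
SSB = Σnᵢ(x̄ᵢ−x̄)² = 1414.136; SSW = ΣΣ(x−x̄ᵢ)² = 347.690
MSB = 1414.136/3 = 471.3785; MSW = 347.690/19 = 18.2995
F = MSB/MSW = 25.7591
df = (3, 19)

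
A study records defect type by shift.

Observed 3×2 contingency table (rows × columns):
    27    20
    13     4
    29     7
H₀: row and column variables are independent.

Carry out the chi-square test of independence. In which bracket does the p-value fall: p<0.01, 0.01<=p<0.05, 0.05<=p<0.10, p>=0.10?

Row totals [47, 17, 36], col totals [69, 31], n=100
χ² = (27−32.43)²/32.43 + (20−14.57)²/14.57 + (13−11.73)²/11.73 + (4−5.27)²/5.27 + (29−24.84)²/24.84 + (7−11.16)²/11.16 = 5.6238
df = 2
p-value (upper-tail) = 0.06009
→ bracket: 0.05<=p<0.10

p-value bracket: 0.05<=p<0.10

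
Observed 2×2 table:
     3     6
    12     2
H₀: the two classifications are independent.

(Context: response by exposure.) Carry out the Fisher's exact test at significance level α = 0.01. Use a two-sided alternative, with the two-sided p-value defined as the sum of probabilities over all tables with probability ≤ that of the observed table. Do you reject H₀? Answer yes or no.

Margins: r₁=9, r₂=14, c₁=15, c₂=8, n=23
p_obs = C(9,3)·C(14,12)/C(23,15); sum pmf over tables with pmf ≤ p_obs
p-value (two-sided) = 0.02276
At α=0.01: p ≥ α → fail to reject H₀

reject H₀: no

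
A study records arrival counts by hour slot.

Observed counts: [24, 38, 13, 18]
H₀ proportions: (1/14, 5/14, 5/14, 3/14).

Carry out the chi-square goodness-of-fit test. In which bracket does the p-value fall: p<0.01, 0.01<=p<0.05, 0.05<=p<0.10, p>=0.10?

n = 93; E_i = n·p_i = [6.64, 33.21, 33.21, 19.93]
χ² = (24−6.64)²/6.64 + (38−33.21)²/33.21 + (13−33.21)²/33.21 + (18−19.93)²/19.93 = 58.5312
df = 3
p-value (upper-tail) = 0.00000
→ bracket: p<0.01

p-value bracket: p<0.01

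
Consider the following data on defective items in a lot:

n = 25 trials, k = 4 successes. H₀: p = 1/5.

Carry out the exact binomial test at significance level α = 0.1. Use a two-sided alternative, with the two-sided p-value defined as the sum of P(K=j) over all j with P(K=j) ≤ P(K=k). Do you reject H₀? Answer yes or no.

reject H₀: no

Exact binomial: n=25, k=4, p₀=1/5=0.2000
P(X=j) = C(n,j)·p₀^j·(1−p₀)^(n−j); p = Σ P(X=j) over j with P(X=j) ≤ P(X=4)
p-value (two-sided) = 0.80398
At α=0.1: p ≥ α → fail to reject H₀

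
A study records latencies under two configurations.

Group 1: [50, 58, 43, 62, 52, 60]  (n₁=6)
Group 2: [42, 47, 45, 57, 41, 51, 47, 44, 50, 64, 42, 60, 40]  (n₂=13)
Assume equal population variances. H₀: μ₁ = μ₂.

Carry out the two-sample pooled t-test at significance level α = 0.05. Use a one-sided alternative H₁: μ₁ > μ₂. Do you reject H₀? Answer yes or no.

reject H₀: no

x̄₁=54.167, s₁=7.167, n₁=6
x̄₂=48.462, s₂=7.655, n₂=13
s_p² = [5·7.167² + 12·7.655²]/17 = 56.4744
SE = √(s_p²·(1/6+1/13)) = 3.7090
t = (54.167−48.462)/3.7090 = 1.5382
df = 17
p-value (one-sided, H₁ greater) = 0.07120
At α=0.05: p ≥ α → fail to reject H₀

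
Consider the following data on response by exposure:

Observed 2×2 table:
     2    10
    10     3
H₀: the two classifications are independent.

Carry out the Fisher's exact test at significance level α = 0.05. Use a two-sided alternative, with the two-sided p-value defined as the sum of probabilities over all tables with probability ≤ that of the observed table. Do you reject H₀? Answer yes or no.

reject H₀: yes

Margins: r₁=12, r₂=13, c₁=12, c₂=13, n=25
p_obs = C(12,2)·C(13,10)/C(25,12); sum pmf over tables with pmf ≤ p_obs
p-value (two-sided) = 0.00483
At α=0.05: p < α → reject H₀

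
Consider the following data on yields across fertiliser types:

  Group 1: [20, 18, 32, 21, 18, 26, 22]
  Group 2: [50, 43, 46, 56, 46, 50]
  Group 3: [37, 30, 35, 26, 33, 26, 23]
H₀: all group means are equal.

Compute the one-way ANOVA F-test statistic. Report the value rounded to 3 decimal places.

test statistic = 46.363

Group means [22.43, 48.50, 30.00], grand mean 32.900
SSB = Σnᵢ(x̄ᵢ−x̄)² = 2286.586; SSW = ΣΣ(x−x̄ᵢ)² = 419.214
MSB = 2286.586/2 = 1143.2929; MSW = 419.214/17 = 24.6597
F = MSB/MSW = 46.3629
df = (2, 17)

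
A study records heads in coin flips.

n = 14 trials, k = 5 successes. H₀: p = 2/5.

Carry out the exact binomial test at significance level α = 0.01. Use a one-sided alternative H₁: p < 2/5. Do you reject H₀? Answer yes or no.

Exact binomial: n=14, k=5, p₀=2/5=0.4000
P(X≤5) from Σ C(n,i)·p₀^i·(1−p₀)^(n−i)
p-value (one-sided, H₁ less) = 0.48585
At α=0.01: p ≥ α → fail to reject H₀

reject H₀: no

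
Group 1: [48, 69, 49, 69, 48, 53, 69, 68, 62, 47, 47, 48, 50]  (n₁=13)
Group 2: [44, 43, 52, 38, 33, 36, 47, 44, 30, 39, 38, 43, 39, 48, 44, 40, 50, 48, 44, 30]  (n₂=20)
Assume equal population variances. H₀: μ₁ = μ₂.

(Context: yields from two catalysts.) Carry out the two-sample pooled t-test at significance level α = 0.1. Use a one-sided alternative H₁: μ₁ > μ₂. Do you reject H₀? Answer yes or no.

x̄₁=55.923, s₁=9.725, n₁=13
x̄₂=41.500, s₂=6.211, n₂=20
s_p² = [12·9.725² + 19·6.211²]/31 = 60.2556
SE = √(s_p²·(1/13+1/20)) = 2.7655
t = (55.923−41.500)/2.7655 = 5.2154
df = 31
p-value (one-sided, H₁ greater) = 0.00001
At α=0.1: p < α → reject H₀

reject H₀: yes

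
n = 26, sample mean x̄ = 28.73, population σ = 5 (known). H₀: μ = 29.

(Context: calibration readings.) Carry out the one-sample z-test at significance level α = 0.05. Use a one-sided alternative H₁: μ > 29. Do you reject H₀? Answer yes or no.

reject H₀: no

SE = σ/√n = 5/√26 = 0.9806
z = (x̄−μ₀)/SE = (28.73−29)/0.9806 = -0.2753
p-value (one-sided, H₁ greater) = 0.60848
At α=0.05: p ≥ α → fail to reject H₀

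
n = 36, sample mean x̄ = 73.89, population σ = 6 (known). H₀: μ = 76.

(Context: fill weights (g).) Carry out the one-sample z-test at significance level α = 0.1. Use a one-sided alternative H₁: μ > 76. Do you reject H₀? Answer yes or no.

reject H₀: no

SE = σ/√n = 6/√36 = 1.0000
z = (x̄−μ₀)/SE = (73.89−76)/1.0000 = -2.1100
p-value (one-sided, H₁ greater) = 0.98257
At α=0.1: p ≥ α → fail to reject H₀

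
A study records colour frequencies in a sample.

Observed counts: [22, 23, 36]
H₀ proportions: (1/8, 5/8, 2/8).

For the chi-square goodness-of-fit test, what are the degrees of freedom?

degrees of freedom = 2

df = k − 1 = 3 − 1 = 2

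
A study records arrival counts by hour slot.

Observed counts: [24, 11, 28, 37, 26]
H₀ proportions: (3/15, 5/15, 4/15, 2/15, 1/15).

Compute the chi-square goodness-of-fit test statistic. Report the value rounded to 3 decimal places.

n = 126; E_i = n·p_i = [25.20, 42.00, 33.60, 16.80, 8.40]
χ² = (24−25.20)²/25.20 + (11−42.00)²/42.00 + (28−33.60)²/33.60 + (37−16.80)²/16.80 + (26−8.40)²/8.40 = 85.0357
df = 4

test statistic = 85.036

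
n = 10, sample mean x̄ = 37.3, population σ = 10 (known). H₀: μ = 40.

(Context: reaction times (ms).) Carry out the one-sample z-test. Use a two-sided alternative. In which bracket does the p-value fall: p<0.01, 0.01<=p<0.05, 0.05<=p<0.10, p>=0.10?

p-value bracket: p>=0.10

SE = σ/√n = 10/√10 = 3.1623
z = (x̄−μ₀)/SE = (37.3−40)/3.1623 = -0.8538
p-value (two-sided) = 0.39321
→ bracket: p>=0.10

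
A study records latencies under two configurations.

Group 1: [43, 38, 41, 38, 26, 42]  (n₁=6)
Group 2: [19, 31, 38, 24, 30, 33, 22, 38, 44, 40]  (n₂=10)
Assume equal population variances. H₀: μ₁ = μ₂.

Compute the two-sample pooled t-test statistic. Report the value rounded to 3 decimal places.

test statistic = 1.550

x̄₁=38.000, s₁=6.229, n₁=6
x̄₂=31.900, s₂=8.293, n₂=10
s_p² = [5·6.229² + 9·8.293²]/14 = 58.0643
SE = √(s_p²·(1/6+1/10)) = 3.9349
t = (38.000−31.900)/3.9349 = 1.5502
df = 14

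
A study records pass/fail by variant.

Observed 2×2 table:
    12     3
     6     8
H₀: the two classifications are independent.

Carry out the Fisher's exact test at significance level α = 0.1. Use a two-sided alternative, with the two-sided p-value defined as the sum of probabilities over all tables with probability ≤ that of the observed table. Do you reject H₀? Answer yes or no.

reject H₀: yes

Margins: r₁=15, r₂=14, c₁=18, c₂=11, n=29
p_obs = C(15,12)·C(14,6)/C(29,18); sum pmf over tables with pmf ≤ p_obs
p-value (two-sided) = 0.06043
At α=0.1: p < α → reject H₀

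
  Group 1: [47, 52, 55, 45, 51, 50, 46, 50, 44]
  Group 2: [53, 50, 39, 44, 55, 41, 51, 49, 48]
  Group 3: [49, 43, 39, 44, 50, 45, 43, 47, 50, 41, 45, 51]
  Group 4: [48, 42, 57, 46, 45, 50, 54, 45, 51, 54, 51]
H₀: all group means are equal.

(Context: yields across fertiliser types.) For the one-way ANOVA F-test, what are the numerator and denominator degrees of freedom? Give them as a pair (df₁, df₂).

degrees of freedom = [3, 37]

k = 4 groups, N = 41 total
df = (k−1, N−k) = (4−1, 41−4) = (3, 37)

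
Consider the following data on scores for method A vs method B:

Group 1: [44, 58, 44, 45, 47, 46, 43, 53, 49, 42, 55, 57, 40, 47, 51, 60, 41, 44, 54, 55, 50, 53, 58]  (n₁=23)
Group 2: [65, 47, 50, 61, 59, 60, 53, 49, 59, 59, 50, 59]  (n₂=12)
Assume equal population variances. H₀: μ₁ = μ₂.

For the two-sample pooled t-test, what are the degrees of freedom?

degrees of freedom = 33

df = n₁ + n₂ − 2 = 23 + 12 − 2 = 33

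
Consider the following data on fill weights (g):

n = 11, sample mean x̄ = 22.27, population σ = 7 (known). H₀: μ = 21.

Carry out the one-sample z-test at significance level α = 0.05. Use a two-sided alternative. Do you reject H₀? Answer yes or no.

reject H₀: no

SE = σ/√n = 7/√11 = 2.1106
z = (x̄−μ₀)/SE = (22.27−21)/2.1106 = 0.6017
p-value (two-sided) = 0.54735
At α=0.05: p ≥ α → fail to reject H₀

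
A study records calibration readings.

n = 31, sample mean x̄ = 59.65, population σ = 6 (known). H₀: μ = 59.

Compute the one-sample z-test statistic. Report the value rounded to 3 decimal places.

SE = σ/√n = 6/√31 = 1.0776
z = (x̄−μ₀)/SE = (59.65−59)/1.0776 = 0.6032

test statistic = 0.603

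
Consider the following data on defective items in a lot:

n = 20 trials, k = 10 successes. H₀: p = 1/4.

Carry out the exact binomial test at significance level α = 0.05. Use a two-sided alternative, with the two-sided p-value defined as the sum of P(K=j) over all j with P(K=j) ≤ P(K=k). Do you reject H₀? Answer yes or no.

Exact binomial: n=20, k=10, p₀=1/4=0.2500
P(X=j) = C(n,j)·p₀^j·(1−p₀)^(n−j); p = Σ P(X=j) over j with P(X=j) ≤ P(X=10)
p-value (two-sided) = 0.01704
At α=0.05: p < α → reject H₀

reject H₀: yes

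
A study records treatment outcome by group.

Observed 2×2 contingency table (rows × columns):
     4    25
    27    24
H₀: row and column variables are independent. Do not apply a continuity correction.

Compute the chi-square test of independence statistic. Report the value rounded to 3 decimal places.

test statistic = 11.938

Row totals [29, 51], col totals [31, 49], n=80
χ² = (4−11.24)²/11.24 + (25−17.76)²/17.76 + (27−19.76)²/19.76 + (24−31.24)²/31.24 = 11.9377
df = 1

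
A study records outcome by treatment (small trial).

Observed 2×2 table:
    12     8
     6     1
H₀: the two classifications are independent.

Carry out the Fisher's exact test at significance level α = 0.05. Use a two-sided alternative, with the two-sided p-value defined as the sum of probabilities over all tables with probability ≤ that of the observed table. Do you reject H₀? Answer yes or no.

Margins: r₁=20, r₂=7, c₁=18, c₂=9, n=27
p_obs = C(20,12)·C(7,6)/C(27,18); sum pmf over tables with pmf ≤ p_obs
p-value (two-sided) = 0.36321
At α=0.05: p ≥ α → fail to reject H₀

reject H₀: no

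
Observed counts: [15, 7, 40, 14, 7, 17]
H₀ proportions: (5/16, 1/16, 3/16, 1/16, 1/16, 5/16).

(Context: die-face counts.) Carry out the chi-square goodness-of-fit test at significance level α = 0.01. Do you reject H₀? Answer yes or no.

reject H₀: yes

n = 100; E_i = n·p_i = [31.25, 6.25, 18.75, 6.25, 6.25, 31.25]
χ² = (15−31.25)²/31.25 + (7−6.25)²/6.25 + (40−18.75)²/18.75 + (14−6.25)²/6.25 + (7−6.25)²/6.25 + (17−31.25)²/31.25 = 48.8213
df = 5
p-value (upper-tail) = 0.00000
At α=0.01: p < α → reject H₀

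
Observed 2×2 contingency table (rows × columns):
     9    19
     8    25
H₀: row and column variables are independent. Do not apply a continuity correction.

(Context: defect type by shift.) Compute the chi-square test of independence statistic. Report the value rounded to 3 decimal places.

Row totals [28, 33], col totals [17, 44], n=61
χ² = (9−7.80)²/7.80 + (19−20.20)²/20.20 + (8−9.20)²/9.20 + (25−23.80)²/23.80 = 0.4703
df = 1

test statistic = 0.470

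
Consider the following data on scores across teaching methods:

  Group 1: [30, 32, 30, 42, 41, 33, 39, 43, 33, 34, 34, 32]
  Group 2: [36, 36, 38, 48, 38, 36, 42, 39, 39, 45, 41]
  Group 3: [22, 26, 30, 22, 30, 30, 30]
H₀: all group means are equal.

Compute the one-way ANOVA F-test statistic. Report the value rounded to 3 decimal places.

test statistic = 19.326

Group means [35.25, 39.82, 27.14], grand mean 35.033
SSB = Σnᵢ(x̄ᵢ−x̄)² = 688.223; SSW = ΣΣ(x−x̄ᵢ)² = 480.744
MSB = 688.223/2 = 344.1116; MSW = 480.744/27 = 17.8053
F = MSB/MSW = 19.3263
df = (2, 27)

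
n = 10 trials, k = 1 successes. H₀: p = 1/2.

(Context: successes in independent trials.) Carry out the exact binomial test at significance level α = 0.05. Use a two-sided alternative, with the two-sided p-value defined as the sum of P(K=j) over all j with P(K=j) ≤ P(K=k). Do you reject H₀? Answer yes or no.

Exact binomial: n=10, k=1, p₀=1/2=0.5000
P(X=j) = C(n,j)·p₀^j·(1−p₀)^(n−j); p = Σ P(X=j) over j with P(X=j) ≤ P(X=1)
p-value (two-sided) = 0.02148
At α=0.05: p < α → reject H₀

reject H₀: yes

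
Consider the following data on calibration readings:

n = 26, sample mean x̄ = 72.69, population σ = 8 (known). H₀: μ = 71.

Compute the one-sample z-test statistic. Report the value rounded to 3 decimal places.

test statistic = 1.077

SE = σ/√n = 8/√26 = 1.5689
z = (x̄−μ₀)/SE = (72.69−71)/1.5689 = 1.0772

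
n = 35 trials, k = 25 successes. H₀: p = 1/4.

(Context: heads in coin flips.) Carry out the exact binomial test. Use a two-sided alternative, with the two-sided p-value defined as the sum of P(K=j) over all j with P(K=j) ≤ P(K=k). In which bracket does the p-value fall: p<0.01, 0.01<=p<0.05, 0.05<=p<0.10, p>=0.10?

p-value bracket: p<0.01

Exact binomial: n=35, k=25, p₀=1/4=0.2500
P(X=j) = C(n,j)·p₀^j·(1−p₀)^(n−j); p = Σ P(X=j) over j with P(X=j) ≤ P(X=25)
p-value (two-sided) = 0.00000
→ bracket: p<0.01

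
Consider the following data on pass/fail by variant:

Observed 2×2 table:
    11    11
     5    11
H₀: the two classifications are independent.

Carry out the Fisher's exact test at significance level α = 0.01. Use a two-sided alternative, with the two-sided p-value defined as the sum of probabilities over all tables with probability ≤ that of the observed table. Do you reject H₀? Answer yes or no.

Margins: r₁=22, r₂=16, c₁=16, c₂=22, n=38
p_obs = C(22,11)·C(16,5)/C(38,16); sum pmf over tables with pmf ≤ p_obs
p-value (two-sided) = 0.32625
At α=0.01: p ≥ α → fail to reject H₀

reject H₀: no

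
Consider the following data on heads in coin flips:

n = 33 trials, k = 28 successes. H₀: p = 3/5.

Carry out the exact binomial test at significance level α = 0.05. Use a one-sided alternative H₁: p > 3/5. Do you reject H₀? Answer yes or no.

Exact binomial: n=33, k=28, p₀=3/5=0.6000
P(X≥28) from Σ C(n,i)·p₀^i·(1−p₀)^(n−i)
p-value (one-sided, H₁ greater) = 0.00197
At α=0.05: p < α → reject H₀

reject H₀: yes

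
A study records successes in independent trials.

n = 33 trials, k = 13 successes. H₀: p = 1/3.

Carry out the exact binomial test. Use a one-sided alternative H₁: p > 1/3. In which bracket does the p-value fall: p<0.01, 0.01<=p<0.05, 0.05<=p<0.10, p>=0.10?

p-value bracket: p>=0.10

Exact binomial: n=33, k=13, p₀=1/3=0.3333
P(X≥13) from Σ C(n,i)·p₀^i·(1−p₀)^(n−i)
p-value (one-sided, H₁ greater) = 0.28524
→ bracket: p>=0.10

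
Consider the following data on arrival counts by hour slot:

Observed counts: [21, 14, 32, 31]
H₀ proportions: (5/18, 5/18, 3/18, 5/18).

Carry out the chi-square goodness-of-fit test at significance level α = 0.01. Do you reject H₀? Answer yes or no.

n = 98; E_i = n·p_i = [27.22, 27.22, 16.33, 27.22]
χ² = (21−27.22)²/27.22 + (14−27.22)²/27.22 + (32−16.33)²/16.33 + (31−27.22)²/27.22 = 23.3959
df = 3
p-value (upper-tail) = 0.00003
At α=0.01: p < α → reject H₀

reject H₀: yes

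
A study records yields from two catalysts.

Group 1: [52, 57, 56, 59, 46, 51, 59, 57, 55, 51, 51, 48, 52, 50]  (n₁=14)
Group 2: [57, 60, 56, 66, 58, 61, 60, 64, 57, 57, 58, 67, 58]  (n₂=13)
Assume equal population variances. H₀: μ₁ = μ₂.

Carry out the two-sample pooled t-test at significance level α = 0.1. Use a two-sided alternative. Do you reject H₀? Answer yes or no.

reject H₀: yes

x̄₁=53.143, s₁=4.055, n₁=14
x̄₂=59.923, s₂=3.616, n₂=13
s_p² = [13·4.055² + 12·3.616²]/25 = 14.8255
SE = √(s_p²·(1/14+1/13)) = 1.4830
t = (53.143−59.923)/1.4830 = -4.5719
df = 25
p-value (two-sided) = 0.00011
At α=0.1: p < α → reject H₀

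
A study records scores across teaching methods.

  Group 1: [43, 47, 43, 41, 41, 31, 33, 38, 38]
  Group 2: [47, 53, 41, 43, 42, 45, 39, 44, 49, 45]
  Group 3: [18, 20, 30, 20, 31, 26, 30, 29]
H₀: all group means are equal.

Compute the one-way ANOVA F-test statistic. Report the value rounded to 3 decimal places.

Group means [39.44, 44.80, 25.50], grand mean 37.296
SSB = Σnᵢ(x̄ᵢ−x̄)² = 1717.807; SSW = ΣΣ(x−x̄ᵢ)² = 553.822
MSB = 1717.807/2 = 858.9037; MSW = 553.822/24 = 23.0759
F = MSB/MSW = 37.2208
df = (2, 24)

test statistic = 37.221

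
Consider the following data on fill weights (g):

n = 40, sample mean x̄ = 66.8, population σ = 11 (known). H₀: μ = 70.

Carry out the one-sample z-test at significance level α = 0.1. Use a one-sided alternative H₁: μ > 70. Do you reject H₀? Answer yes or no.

reject H₀: no

SE = σ/√n = 11/√40 = 1.7393
z = (x̄−μ₀)/SE = (66.8−70)/1.7393 = -1.8399
p-value (one-sided, H₁ greater) = 0.96711
At α=0.1: p ≥ α → fail to reject H₀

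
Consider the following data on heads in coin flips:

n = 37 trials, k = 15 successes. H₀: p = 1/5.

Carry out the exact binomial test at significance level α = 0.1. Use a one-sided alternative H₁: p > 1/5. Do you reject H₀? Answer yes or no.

Exact binomial: n=37, k=15, p₀=1/5=0.2000
P(X≥15) from Σ C(n,i)·p₀^i·(1−p₀)^(n−i)
p-value (one-sided, H₁ greater) = 0.00337
At α=0.1: p < α → reject H₀

reject H₀: yes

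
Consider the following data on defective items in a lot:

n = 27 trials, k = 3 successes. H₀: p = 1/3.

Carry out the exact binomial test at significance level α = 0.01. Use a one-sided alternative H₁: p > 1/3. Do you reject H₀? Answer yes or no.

Exact binomial: n=27, k=3, p₀=1/3=0.3333
P(X≥3) from Σ C(n,i)·p₀^i·(1−p₀)^(n−i)
p-value (one-sided, H₁ greater) = 0.99820
At α=0.01: p ≥ α → fail to reject H₀

reject H₀: no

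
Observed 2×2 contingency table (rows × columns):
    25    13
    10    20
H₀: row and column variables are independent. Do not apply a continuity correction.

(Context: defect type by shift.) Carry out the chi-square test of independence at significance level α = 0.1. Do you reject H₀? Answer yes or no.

Row totals [38, 30], col totals [35, 33], n=68
χ² = (25−19.56)²/19.56 + (13−18.44)²/18.44 + (10−15.44)²/15.44 + (20−14.56)²/14.56 = 7.0701
df = 1
p-value (upper-tail) = 0.00784
At α=0.1: p < α → reject H₀

reject H₀: yes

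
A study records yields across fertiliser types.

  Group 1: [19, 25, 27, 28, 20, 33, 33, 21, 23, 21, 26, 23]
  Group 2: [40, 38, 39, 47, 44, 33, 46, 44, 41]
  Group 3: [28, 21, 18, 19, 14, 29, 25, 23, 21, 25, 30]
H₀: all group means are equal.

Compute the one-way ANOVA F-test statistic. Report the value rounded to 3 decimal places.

Group means [24.92, 41.33, 23.00], grand mean 28.875
SSB = Σnᵢ(x̄ᵢ−x̄)² = 1964.583; SSW = ΣΣ(x−x̄ᵢ)² = 646.917
MSB = 1964.583/2 = 982.2917; MSW = 646.917/29 = 22.3075
F = MSB/MSW = 44.0342
df = (2, 29)

test statistic = 44.034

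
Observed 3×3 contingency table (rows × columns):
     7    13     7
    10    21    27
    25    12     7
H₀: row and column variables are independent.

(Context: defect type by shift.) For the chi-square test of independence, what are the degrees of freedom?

degrees of freedom = 4

df = (r−1)(c−1) = (3−1)·(3−1) = 4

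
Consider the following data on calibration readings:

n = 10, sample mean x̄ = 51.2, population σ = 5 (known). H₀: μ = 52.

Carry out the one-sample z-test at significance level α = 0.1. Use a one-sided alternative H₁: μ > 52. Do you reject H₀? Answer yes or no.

SE = σ/√n = 5/√10 = 1.5811
z = (x̄−μ₀)/SE = (51.2−52)/1.5811 = -0.5060
p-value (one-sided, H₁ greater) = 0.69356
At α=0.1: p ≥ α → fail to reject H₀

reject H₀: no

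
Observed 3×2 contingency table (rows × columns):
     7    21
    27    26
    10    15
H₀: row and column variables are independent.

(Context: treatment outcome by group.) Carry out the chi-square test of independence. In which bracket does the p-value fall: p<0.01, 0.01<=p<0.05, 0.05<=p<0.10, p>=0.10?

p-value bracket: 0.05<=p<0.10

Row totals [28, 53, 25], col totals [44, 62], n=106
χ² = (7−11.62)²/11.62 + (21−16.38)²/16.38 + (27−22.00)²/22.00 + (26−31.00)²/31.00 + (10−10.38)²/10.38 + (15−14.62)²/14.62 = 5.1096
df = 2
p-value (upper-tail) = 0.07771
→ bracket: 0.05<=p<0.10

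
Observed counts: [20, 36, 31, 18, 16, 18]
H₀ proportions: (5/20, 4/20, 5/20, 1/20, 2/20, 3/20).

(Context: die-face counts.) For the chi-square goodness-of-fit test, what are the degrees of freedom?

df = k − 1 = 6 − 1 = 5

degrees of freedom = 5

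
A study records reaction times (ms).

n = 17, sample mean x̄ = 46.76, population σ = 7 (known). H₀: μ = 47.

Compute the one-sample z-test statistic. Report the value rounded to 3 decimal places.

test statistic = -0.141

SE = σ/√n = 7/√17 = 1.6977
z = (x̄−μ₀)/SE = (46.76−47)/1.6977 = -0.1414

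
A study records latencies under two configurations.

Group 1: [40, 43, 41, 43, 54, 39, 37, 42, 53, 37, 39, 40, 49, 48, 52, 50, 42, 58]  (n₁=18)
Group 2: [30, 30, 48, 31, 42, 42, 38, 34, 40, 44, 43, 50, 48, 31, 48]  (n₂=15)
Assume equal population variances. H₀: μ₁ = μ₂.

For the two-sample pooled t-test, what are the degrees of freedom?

degrees of freedom = 31

df = n₁ + n₂ − 2 = 18 + 15 − 2 = 31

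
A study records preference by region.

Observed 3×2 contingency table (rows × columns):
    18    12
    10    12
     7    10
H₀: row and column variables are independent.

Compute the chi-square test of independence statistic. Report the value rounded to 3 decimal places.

Row totals [30, 22, 17], col totals [35, 34], n=69
χ² = (18−15.22)²/15.22 + (12−14.78)²/14.78 + (10−11.16)²/11.16 + (12−10.84)²/10.84 + (7−8.62)²/8.62 + (10−8.38)²/8.38 = 1.8971
df = 2

test statistic = 1.897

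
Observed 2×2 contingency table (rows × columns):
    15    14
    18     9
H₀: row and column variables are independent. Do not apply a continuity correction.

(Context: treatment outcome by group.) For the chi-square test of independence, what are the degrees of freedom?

df = (r−1)(c−1) = (2−1)·(2−1) = 1

degrees of freedom = 1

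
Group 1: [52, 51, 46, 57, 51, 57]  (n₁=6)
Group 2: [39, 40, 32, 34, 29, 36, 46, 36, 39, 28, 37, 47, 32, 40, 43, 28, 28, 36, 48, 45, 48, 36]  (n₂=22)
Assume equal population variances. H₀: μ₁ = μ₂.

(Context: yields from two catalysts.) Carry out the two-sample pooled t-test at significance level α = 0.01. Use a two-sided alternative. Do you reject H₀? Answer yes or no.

reject H₀: yes

x̄₁=52.333, s₁=4.179, n₁=6
x̄₂=37.591, s₂=6.588, n₂=22
s_p² = [5·4.179² + 21·6.588²]/26 = 38.4097
SE = √(s_p²·(1/6+1/22)) = 2.8544
t = (52.333−37.591)/2.8544 = 5.1648
df = 26
p-value (two-sided) = 0.00002
At α=0.01: p < α → reject H₀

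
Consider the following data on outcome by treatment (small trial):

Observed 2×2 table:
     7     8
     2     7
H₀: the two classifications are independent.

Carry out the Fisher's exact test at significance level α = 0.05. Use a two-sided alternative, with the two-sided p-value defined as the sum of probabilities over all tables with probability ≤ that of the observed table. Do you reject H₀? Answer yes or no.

Margins: r₁=15, r₂=9, c₁=9, c₂=15, n=24
p_obs = C(15,7)·C(9,2)/C(24,9); sum pmf over tables with pmf ≤ p_obs
p-value (two-sided) = 0.38907
At α=0.05: p ≥ α → fail to reject H₀

reject H₀: no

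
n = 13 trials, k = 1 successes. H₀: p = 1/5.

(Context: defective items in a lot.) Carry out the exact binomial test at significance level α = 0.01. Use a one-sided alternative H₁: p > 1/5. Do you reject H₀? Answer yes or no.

reject H₀: no

Exact binomial: n=13, k=1, p₀=1/5=0.2000
P(X≥1) from Σ C(n,i)·p₀^i·(1−p₀)^(n−i)
p-value (one-sided, H₁ greater) = 0.94502
At α=0.01: p ≥ α → fail to reject H₀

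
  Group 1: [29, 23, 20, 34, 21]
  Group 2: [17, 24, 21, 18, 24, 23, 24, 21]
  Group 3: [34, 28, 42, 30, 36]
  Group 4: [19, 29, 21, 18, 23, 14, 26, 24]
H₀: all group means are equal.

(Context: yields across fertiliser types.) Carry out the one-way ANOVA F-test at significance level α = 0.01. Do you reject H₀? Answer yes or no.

Group means [25.40, 21.50, 34.00, 21.75], grand mean 24.731
SSB = Σnᵢ(x̄ᵢ−x̄)² = 586.415; SSW = ΣΣ(x−x̄ᵢ)² = 474.700
MSB = 586.415/3 = 195.4718; MSW = 474.700/22 = 21.5773
F = MSB/MSW = 9.0592
df = (3, 22)
p-value (upper-tail) = 0.00043
At α=0.01: p < α → reject H₀

reject H₀: yes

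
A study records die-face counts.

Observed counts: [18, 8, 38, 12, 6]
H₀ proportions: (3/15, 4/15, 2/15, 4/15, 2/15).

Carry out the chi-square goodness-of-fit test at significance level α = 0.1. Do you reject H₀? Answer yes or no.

reject H₀: yes

n = 82; E_i = n·p_i = [16.40, 21.87, 10.93, 21.87, 10.93]
χ² = (18−16.40)²/16.40 + (8−21.87)²/21.87 + (38−10.93)²/10.93 + (12−21.87)²/21.87 + (6−10.93)²/10.93 = 82.6341
df = 4
p-value (upper-tail) = 0.00000
At α=0.1: p < α → reject H₀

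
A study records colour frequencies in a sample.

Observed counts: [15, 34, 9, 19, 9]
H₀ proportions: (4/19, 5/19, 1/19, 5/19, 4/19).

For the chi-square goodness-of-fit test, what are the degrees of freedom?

degrees of freedom = 4

df = k − 1 = 5 − 1 = 4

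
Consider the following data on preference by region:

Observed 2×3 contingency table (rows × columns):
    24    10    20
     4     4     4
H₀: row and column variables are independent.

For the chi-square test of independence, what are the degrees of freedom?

df = (r−1)(c−1) = (2−1)·(3−1) = 2

degrees of freedom = 2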